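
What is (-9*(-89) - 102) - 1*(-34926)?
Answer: 35625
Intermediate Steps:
(-9*(-89) - 102) - 1*(-34926) = (801 - 102) + 34926 = 699 + 34926 = 35625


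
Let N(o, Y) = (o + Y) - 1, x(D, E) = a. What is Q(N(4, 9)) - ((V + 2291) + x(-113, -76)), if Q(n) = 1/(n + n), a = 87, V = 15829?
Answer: -436967/24 ≈ -18207.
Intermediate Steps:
x(D, E) = 87
N(o, Y) = -1 + Y + o (N(o, Y) = (Y + o) - 1 = -1 + Y + o)
Q(n) = 1/(2*n)
Q(N(4, 9)) - ((V + 2291) + x(-113, -76)) = 1/(2*(-1 + 9 + 4)) - ((15829 + 2291) + 87) = (½)/12 - (18120 + 87) = (½)*(1/12) - 1*18207 = 1/24 - 18207 = -436967/24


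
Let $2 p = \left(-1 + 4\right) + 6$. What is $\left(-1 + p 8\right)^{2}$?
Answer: $1225$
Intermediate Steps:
$p = \frac{9}{2}$ ($p = \frac{\left(-1 + 4\right) + 6}{2} = \frac{3 + 6}{2} = \frac{1}{2} \cdot 9 = \frac{9}{2} \approx 4.5$)
$\left(-1 + p 8\right)^{2} = \left(-1 + \frac{9}{2} \cdot 8\right)^{2} = \left(-1 + 36\right)^{2} = 35^{2} = 1225$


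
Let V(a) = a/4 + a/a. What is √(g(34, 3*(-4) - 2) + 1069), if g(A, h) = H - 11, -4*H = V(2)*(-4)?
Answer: √4238/2 ≈ 32.550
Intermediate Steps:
V(a) = 1 + a/4 (V(a) = a*(¼) + 1 = a/4 + 1 = 1 + a/4)
H = 3/2 (H = -(1 + (¼)*2)*(-4)/4 = -(1 + ½)*(-4)/4 = -3*(-4)/8 = -¼*(-6) = 3/2 ≈ 1.5000)
g(A, h) = -19/2 (g(A, h) = 3/2 - 11 = -19/2)
√(g(34, 3*(-4) - 2) + 1069) = √(-19/2 + 1069) = √(2119/2) = √4238/2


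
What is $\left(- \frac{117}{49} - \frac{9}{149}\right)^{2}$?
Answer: $\frac{319479876}{53304601} \approx 5.9935$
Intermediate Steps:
$\left(- \frac{117}{49} - \frac{9}{149}\right)^{2} = \left(- \frac{17874}{7301}\right)^{2} = \frac{319479876}{53304601}$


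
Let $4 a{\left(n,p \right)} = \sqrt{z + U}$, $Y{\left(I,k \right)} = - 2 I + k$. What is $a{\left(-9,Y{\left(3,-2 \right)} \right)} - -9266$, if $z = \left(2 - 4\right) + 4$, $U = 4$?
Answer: $9266 + \frac{\sqrt{6}}{4} \approx 9266.6$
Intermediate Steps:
$z = 2$ ($z = -2 + 4 = 2$)
$Y{\left(I,k \right)} = k - 2 I$
$a{\left(n,p \right)} = \frac{\sqrt{6}}{4}$ ($a{\left(n,p \right)} = \frac{\sqrt{2 + 4}}{4} = \frac{\sqrt{6}}{4}$)
$a{\left(-9,Y{\left(3,-2 \right)} \right)} - -9266 = \frac{\sqrt{6}}{4} - -9266 = \frac{\sqrt{6}}{4} + 9266 = 9266 + \frac{\sqrt{6}}{4}$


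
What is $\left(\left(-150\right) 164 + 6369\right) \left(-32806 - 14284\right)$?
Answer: $858497790$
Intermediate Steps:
$\left(\left(-150\right) 164 + 6369\right) \left(-32806 - 14284\right) = \left(-24600 + 6369\right) \left(-47090\right) = \left(-18231\right) \left(-47090\right) = 858497790$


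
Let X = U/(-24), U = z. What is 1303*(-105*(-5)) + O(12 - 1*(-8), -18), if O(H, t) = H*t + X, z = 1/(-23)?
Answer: 377410681/552 ≈ 6.8372e+5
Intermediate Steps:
z = -1/23 ≈ -0.043478
U = -1/23 ≈ -0.043478
X = 1/552 (X = -1/23/(-24) = -1/23*(-1/24) = 1/552 ≈ 0.0018116)
O(H, t) = 1/552 + H*t (O(H, t) = H*t + 1/552 = 1/552 + H*t)
1303*(-105*(-5)) + O(12 - 1*(-8), -18) = 1303*(-105*(-5)) + (1/552 + (12 - 1*(-8))*(-18)) = 1303*525 + (1/552 + (12 + 8)*(-18)) = 684075 + (1/552 + 20*(-18)) = 684075 + (1/552 - 360) = 684075 - 198719/552 = 377410681/552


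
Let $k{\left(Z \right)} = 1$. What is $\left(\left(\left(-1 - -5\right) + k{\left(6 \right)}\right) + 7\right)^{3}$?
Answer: $1728$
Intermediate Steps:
$\left(\left(\left(-1 - -5\right) + k{\left(6 \right)}\right) + 7\right)^{3} = \left(\left(\left(-1 - -5\right) + 1\right) + 7\right)^{3} = \left(\left(\left(-1 + 5\right) + 1\right) + 7\right)^{3} = \left(\left(4 + 1\right) + 7\right)^{3} = \left(5 + 7\right)^{3} = 12^{3} = 1728$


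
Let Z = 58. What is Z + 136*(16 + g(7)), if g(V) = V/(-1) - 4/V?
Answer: 8430/7 ≈ 1204.3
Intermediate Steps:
g(V) = -V - 4/V (g(V) = V*(-1) - 4/V = -V - 4/V)
Z + 136*(16 + g(7)) = 58 + 136*(16 + (-1*7 - 4/7)) = 58 + 136*(16 + (-7 - 4*1/7)) = 58 + 136*(16 + (-7 - 4/7)) = 58 + 136*(16 - 53/7) = 58 + 136*(59/7) = 58 + 8024/7 = 8430/7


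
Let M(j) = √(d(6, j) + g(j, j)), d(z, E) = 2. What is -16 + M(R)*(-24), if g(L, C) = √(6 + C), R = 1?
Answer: -16 - 24*√(2 + √7) ≈ -67.730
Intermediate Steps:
M(j) = √(2 + √(6 + j))
-16 + M(R)*(-24) = -16 + √(2 + √(6 + 1))*(-24) = -16 + √(2 + √7)*(-24) = -16 - 24*√(2 + √7)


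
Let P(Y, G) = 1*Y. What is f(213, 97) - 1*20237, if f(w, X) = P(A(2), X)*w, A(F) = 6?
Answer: -18959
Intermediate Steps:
P(Y, G) = Y
f(w, X) = 6*w
f(213, 97) - 1*20237 = 6*213 - 1*20237 = 1278 - 20237 = -18959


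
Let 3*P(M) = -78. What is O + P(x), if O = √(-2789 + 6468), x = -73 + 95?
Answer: -26 + √3679 ≈ 34.655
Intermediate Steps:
x = 22
P(M) = -26 (P(M) = (⅓)*(-78) = -26)
O = √3679 ≈ 60.655
O + P(x) = √3679 - 26 = -26 + √3679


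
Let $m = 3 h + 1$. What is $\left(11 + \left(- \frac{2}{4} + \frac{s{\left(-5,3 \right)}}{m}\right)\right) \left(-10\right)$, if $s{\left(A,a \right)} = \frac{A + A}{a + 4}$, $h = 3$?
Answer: $- \frac{725}{7} \approx -103.57$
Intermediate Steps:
$s{\left(A,a \right)} = \frac{2 A}{4 + a}$
$m = 10$ ($m = 3 \cdot 3 + 1 = 9 + 1 = 10$)
$\left(11 + \left(- \frac{2}{4} + \frac{s{\left(-5,3 \right)}}{m}\right)\right) \left(-10\right) = \left(11 - \left(\frac{1}{2} - \frac{2 \left(-5\right) \frac{1}{4 + 3}}{10}\right)\right) \left(-10\right) = \left(11 - \left(\frac{1}{2} - 2 \left(-5\right) \frac{1}{7} \cdot \frac{1}{10}\right)\right) \left(-10\right) = \left(11 - \frac{9}{14}\right) \left(-10\right) = \frac{145}{14} \left(-10\right) = - \frac{725}{7}$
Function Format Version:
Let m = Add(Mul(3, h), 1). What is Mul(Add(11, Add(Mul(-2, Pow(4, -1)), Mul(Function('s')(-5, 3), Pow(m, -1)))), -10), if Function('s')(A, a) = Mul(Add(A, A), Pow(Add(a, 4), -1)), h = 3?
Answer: Rational(-725, 7) ≈ -103.57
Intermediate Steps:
Function('s')(A, a) = Mul(2, A, Pow(Add(4, a), -1)) (Function('s')(A, a) = Mul(Mul(2, A), Pow(Add(4, a), -1)) = Mul(2, A, Pow(Add(4, a), -1)))
m = 10 (m = Add(Mul(3, 3), 1) = Add(9, 1) = 10)
Mul(Add(11, Add(Mul(-2, Pow(4, -1)), Mul(Function('s')(-5, 3), Pow(m, -1)))), -10) = Mul(Add(11, Add(Mul(-2, Pow(4, -1)), Mul(Mul(2, -5, Pow(Add(4, 3), -1)), Pow(10, -1)))), -10) = Mul(Add(11, Add(Mul(-2, Rational(1, 4)), Mul(Mul(2, -5, Pow(7, -1)), Rational(1, 10)))), -10) = Mul(Add(11, Add(Rational(-1, 2), Mul(Mul(2, -5, Rational(1, 7)), Rational(1, 10)))), -10) = Mul(Add(11, Add(Rational(-1, 2), Mul(Rational(-10, 7), Rational(1, 10)))), -10) = Mul(Add(11, Add(Rational(-1, 2), Rational(-1, 7))), -10) = Mul(Add(11, Rational(-9, 14)), -10) = Mul(Rational(145, 14), -10) = Rational(-725, 7)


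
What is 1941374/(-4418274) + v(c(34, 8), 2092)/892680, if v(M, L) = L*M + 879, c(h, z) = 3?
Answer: -56713766395/131470161144 ≈ -0.43138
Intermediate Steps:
v(M, L) = 879 + L*M
1941374/(-4418274) + v(c(34, 8), 2092)/892680 = 1941374/(-4418274) + (879 + 2092*3)/892680 = 1941374*(-1/4418274) + (879 + 6276)*(1/892680) = -970687/2209137 + 7155*(1/892680) = -970687/2209137 + 477/59512 = -56713766395/131470161144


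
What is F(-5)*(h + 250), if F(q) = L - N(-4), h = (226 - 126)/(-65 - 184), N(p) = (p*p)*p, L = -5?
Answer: 3666850/249 ≈ 14726.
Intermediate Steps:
N(p) = p³ (N(p) = p²*p = p³)
h = -100/249 (h = 100/(-249) = 100*(-1/249) = -100/249 ≈ -0.40161)
F(q) = 59 (F(q) = -5 - 1*(-4)³ = -5 - 1*(-64) = -5 + 64 = 59)
F(-5)*(h + 250) = 59*(-100/249 + 250) = 59*(62150/249) = 3666850/249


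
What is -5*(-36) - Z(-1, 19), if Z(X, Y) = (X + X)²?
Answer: 176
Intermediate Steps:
Z(X, Y) = 4*X² (Z(X, Y) = (2*X)² = 4*X²)
-5*(-36) - Z(-1, 19) = -5*(-36) - 4*(-1)² = 180 - 4 = 176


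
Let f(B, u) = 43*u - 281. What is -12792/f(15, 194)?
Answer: -4264/2687 ≈ -1.5869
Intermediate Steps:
f(B, u) = -281 + 43*u
-12792/f(15, 194) = -12792/(-281 + 43*194) = -12792/(-281 + 8342) = -12792/8061 = -12792*1/8061 = -4264/2687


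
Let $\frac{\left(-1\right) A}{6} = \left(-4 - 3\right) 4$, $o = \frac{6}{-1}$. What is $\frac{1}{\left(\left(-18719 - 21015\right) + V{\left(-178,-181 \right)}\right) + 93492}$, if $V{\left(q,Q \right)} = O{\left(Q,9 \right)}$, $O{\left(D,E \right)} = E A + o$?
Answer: $\frac{1}{55264} \approx 1.8095 \cdot 10^{-5}$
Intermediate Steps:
$o = -6$ ($o = 6 \left(-1\right) = -6$)
$A = 168$ ($A = - 6 \left(-4 - 3\right) 4 = - 6 \left(\left(-7\right) 4\right) = \left(-6\right) \left(-28\right) = 168$)
$O{\left(D,E \right)} = -6 + 168 E$ ($O{\left(D,E \right)} = E 168 - 6 = 168 E - 6 = -6 + 168 E$)
$V{\left(q,Q \right)} = 1506$ ($V{\left(q,Q \right)} = -6 + 168 \cdot 9 = -6 + 1512 = 1506$)
$\frac{1}{\left(\left(-18719 - 21015\right) + V{\left(-178,-181 \right)}\right) + 93492} = \frac{1}{\left(\left(-18719 - 21015\right) + 1506\right) + 93492} = \frac{1}{\left(-39734 + 1506\right) + 93492} = \frac{1}{-38228 + 93492} = \frac{1}{55264}$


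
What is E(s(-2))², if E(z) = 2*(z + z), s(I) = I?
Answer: 64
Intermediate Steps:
E(z) = 4*z (E(z) = 2*(2*z) = 4*z)
E(s(-2))² = (4*(-2))² = (-8)² = 64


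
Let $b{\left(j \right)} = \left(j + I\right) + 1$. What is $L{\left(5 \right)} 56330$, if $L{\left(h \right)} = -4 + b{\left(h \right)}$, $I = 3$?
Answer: $281650$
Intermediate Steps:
$b{\left(j \right)} = 4 + j$ ($b{\left(j \right)} = \left(j + 3\right) + 1 = \left(3 + j\right) + 1 = 4 + j$)
$L{\left(h \right)} = h$ ($L{\left(h \right)} = -4 + \left(4 + h\right) = h$)
$L{\left(5 \right)} 56330 = 5 \cdot 56330 = 281650$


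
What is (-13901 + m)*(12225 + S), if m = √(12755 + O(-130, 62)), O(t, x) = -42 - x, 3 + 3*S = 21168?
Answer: -268011280 + 19280*√12651 ≈ -2.6584e+8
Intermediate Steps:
S = 7055 (S = -1 + (⅓)*21168 = -1 + 7056 = 7055)
m = √12651 (m = √(12755 + (-42 - 1*62)) = √(12755 + (-42 - 62)) = √(12755 - 104) = √12651 ≈ 112.48)
(-13901 + m)*(12225 + S) = (-13901 + √12651)*(12225 + 7055) = (-13901 + √12651)*19280 = -268011280 + 19280*√12651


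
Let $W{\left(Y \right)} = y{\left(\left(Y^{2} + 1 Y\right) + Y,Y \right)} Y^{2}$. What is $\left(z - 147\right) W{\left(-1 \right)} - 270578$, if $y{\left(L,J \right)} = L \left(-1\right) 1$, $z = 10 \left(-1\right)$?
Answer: $-270735$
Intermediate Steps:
$z = -10$
$y{\left(L,J \right)} = - L$ ($y{\left(L,J \right)} = - L 1 = - L$)
$W{\left(Y \right)} = Y^{2} \left(- Y^{2} - 2 Y\right)$ ($W{\left(Y \right)} = - (\left(Y^{2} + 1 Y\right) + Y) Y^{2} = - (\left(Y^{2} + Y\right) + Y) Y^{2} = - (\left(Y + Y^{2}\right) + Y) Y^{2} = - (Y^{2} + 2 Y) Y^{2} = \left(- Y^{2} - 2 Y\right) Y^{2} = Y^{2} \left(- Y^{2} - 2 Y\right)$)
$\left(z - 147\right) W{\left(-1 \right)} - 270578 = \left(-10 - 147\right) \left(-1\right)^{3} \left(-2 - -1\right) - 270578 = - 157 \left(- (-2 + 1)\right) - 270578 = - 157 \left(\left(-1\right) \left(-1\right)\right) - 270578 = \left(-157\right) 1 - 270578 = -157 - 270578 = -270735$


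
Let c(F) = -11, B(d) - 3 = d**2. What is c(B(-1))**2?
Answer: 121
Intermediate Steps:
B(d) = 3 + d**2
c(B(-1))**2 = (-11)**2 = 121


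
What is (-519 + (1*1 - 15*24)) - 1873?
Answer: -2751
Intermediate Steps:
(-519 + (1*1 - 15*24)) - 1873 = (-519 + (1 - 360)) - 1873 = (-519 - 359) - 1873 = -878 - 1873 = -2751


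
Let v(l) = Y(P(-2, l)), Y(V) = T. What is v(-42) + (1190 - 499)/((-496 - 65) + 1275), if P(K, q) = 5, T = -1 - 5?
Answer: -3593/714 ≈ -5.0322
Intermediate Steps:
T = -6
Y(V) = -6
v(l) = -6
v(-42) + (1190 - 499)/((-496 - 65) + 1275) = -6 + (1190 - 499)/((-496 - 65) + 1275) = -6 + 691/(-561 + 1275) = -6 + 691/714 = -3593/714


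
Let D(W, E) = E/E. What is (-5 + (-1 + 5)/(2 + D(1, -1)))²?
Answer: 121/9 ≈ 13.444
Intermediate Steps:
D(W, E) = 1
(-5 + (-1 + 5)/(2 + D(1, -1)))² = (-5 + (-1 + 5)/(2 + 1))² = (-5 + 4/3)² = (-11/3)² = 121/9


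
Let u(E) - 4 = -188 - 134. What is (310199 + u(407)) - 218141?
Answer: 91740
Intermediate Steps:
u(E) = -318 (u(E) = 4 + (-188 - 134) = 4 - 322 = -318)
(310199 + u(407)) - 218141 = (310199 - 318) - 218141 = 309881 - 218141 = 91740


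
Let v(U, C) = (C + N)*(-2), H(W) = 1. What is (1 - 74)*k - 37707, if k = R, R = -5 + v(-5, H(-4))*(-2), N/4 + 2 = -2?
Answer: -32962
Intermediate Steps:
N = -16 (N = -8 + 4*(-2) = -8 - 8 = -16)
v(U, C) = 32 - 2*C (v(U, C) = (C - 16)*(-2) = (-16 + C)*(-2) = 32 - 2*C)
R = -65 (R = -5 + (32 - 2*1)*(-2) = -5 + (32 - 2)*(-2) = -5 + 30*(-2) = -5 - 60 = -65)
k = -65
(1 - 74)*k - 37707 = (1 - 74)*(-65) - 37707 = -73*(-65) - 37707 = 4745 - 37707 = -32962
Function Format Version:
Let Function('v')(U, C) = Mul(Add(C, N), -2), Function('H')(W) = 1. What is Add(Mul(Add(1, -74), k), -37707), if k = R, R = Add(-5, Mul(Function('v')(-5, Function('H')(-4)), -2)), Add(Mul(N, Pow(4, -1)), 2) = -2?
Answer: -32962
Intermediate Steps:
N = -16 (N = Add(-8, Mul(4, -2)) = Add(-8, -8) = -16)
Function('v')(U, C) = Add(32, Mul(-2, C)) (Function('v')(U, C) = Mul(Add(C, -16), -2) = Mul(Add(-16, C), -2) = Add(32, Mul(-2, C)))
R = -65 (R = Add(-5, Mul(Add(32, Mul(-2, 1)), -2)) = Add(-5, Mul(Add(32, -2), -2)) = Add(-5, Mul(30, -2)) = Add(-5, -60) = -65)
k = -65
Add(Mul(Add(1, -74), k), -37707) = Add(Mul(Add(1, -74), -65), -37707) = Add(Mul(-73, -65), -37707) = Add(4745, -37707) = -32962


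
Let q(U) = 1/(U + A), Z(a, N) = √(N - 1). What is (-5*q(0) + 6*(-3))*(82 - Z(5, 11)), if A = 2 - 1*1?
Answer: -1886 + 23*√10 ≈ -1813.3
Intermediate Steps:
Z(a, N) = √(-1 + N)
A = 1 (A = 2 - 1 = 1)
q(U) = 1/(1 + U) (q(U) = 1/(U + 1) = 1/(1 + U))
(-5*q(0) + 6*(-3))*(82 - Z(5, 11)) = (-5/(1 + 0) + 6*(-3))*(82 - √(-1 + 11)) = (-5/1 - 18)*(82 - √10) = (-5*1 - 18)*(82 - √10) = (-5 - 18)*(82 - √10) = -23*(82 - √10) = -1886 + 23*√10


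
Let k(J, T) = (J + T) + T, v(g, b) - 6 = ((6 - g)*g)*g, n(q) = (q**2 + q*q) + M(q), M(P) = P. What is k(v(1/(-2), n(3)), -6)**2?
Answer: 1225/64 ≈ 19.141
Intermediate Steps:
n(q) = q + 2*q**2 (n(q) = (q**2 + q*q) + q = (q**2 + q**2) + q = 2*q**2 + q = q + 2*q**2)
v(g, b) = 6 + g**2*(6 - g) (v(g, b) = 6 + ((6 - g)*g)*g = 6 + (g*(6 - g))*g = 6 + g**2*(6 - g))
k(J, T) = J + 2*T
k(v(1/(-2), n(3)), -6)**2 = ((6 - (1/(-2))**3 + 6*(1/(-2))**2) + 2*(-6))**2 = ((6 - (-1/2)**3 + 6*(-1/2)**2) - 12)**2 = ((6 - 1*(-1/8) + 6*(1/4)) - 12)**2 = ((6 + 1/8 + 3/2) - 12)**2 = (61/8 - 12)**2 = (-35/8)**2 = 1225/64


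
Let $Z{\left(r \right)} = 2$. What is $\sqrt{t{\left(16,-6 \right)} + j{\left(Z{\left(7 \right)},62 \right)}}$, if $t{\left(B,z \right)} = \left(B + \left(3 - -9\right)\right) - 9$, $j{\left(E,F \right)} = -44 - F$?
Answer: $i \sqrt{87} \approx 9.3274 i$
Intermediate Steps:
$t{\left(B,z \right)} = 3 + B$ ($t{\left(B,z \right)} = \left(B + \left(3 + 9\right)\right) - 9 = \left(B + 12\right) - 9 = \left(12 + B\right) - 9 = 3 + B$)
$\sqrt{t{\left(16,-6 \right)} + j{\left(Z{\left(7 \right)},62 \right)}} = \sqrt{\left(3 + 16\right) - 106} = \sqrt{19 - 106} = \sqrt{-87} = i \sqrt{87}$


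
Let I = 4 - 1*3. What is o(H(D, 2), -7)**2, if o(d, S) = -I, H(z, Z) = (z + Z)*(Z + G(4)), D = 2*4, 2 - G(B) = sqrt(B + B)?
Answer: 1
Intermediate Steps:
I = 1 (I = 4 - 3 = 1)
G(B) = 2 - sqrt(2)*sqrt(B) (G(B) = 2 - sqrt(B + B) = 2 - sqrt(2*B) = 2 - sqrt(2)*sqrt(B))
D = 8
H(z, Z) = (Z + z)*(2 + Z - 2*sqrt(2)) (H(z, Z) = (z + Z)*(Z + (2 - sqrt(2)*sqrt(4))) = (Z + z)*(Z + (2 - 1*sqrt(2)*2)) = (Z + z)*(Z + (2 - 2*sqrt(2))) = (Z + z)*(2 + Z - 2*sqrt(2)))
o(d, S) = -1 (o(d, S) = -1*1 = -1)
o(H(D, 2), -7)**2 = (-1)**2 = 1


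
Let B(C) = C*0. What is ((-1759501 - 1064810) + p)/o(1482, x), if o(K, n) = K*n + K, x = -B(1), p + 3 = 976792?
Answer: -48619/39 ≈ -1246.6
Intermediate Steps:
B(C) = 0
p = 976789 (p = -3 + 976792 = 976789)
x = 0 (x = -1*0 = 0)
o(K, n) = K + K*n
((-1759501 - 1064810) + p)/o(1482, x) = ((-1759501 - 1064810) + 976789)/((1482*(1 + 0))) = (-2824311 + 976789)/((1482*1)) = -1847522/1482 = -1847522*1/1482 = -48619/39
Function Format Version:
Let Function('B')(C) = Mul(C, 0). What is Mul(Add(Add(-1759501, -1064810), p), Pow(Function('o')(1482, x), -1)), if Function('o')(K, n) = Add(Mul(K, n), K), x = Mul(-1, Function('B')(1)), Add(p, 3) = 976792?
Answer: Rational(-48619, 39) ≈ -1246.6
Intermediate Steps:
Function('B')(C) = 0
p = 976789 (p = Add(-3, 976792) = 976789)
x = 0 (x = Mul(-1, 0) = 0)
Function('o')(K, n) = Add(K, Mul(K, n))
Mul(Add(Add(-1759501, -1064810), p), Pow(Function('o')(1482, x), -1)) = Mul(Add(Add(-1759501, -1064810), 976789), Pow(Mul(1482, Add(1, 0)), -1)) = Mul(Add(-2824311, 976789), Pow(Mul(1482, 1), -1)) = Mul(-1847522, Pow(1482, -1)) = Mul(-1847522, Rational(1, 1482)) = Rational(-48619, 39)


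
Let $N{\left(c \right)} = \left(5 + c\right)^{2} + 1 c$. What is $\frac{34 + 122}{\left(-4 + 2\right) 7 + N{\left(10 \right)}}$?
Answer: $\frac{12}{17} \approx 0.70588$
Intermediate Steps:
$N{\left(c \right)} = c + \left(5 + c\right)^{2}$ ($N{\left(c \right)} = \left(5 + c\right)^{2} + c = c + \left(5 + c\right)^{2}$)
$\frac{34 + 122}{\left(-4 + 2\right) 7 + N{\left(10 \right)}} = \frac{34 + 122}{\left(-4 + 2\right) 7 + \left(10 + \left(5 + 10\right)^{2}\right)} = \frac{1}{\left(-2\right) 7 + \left(10 + 15^{2}\right)} 156 = \frac{1}{-14 + \left(10 + 225\right)} 156 = \frac{1}{-14 + 235} \cdot 156 = \frac{1}{221} \cdot 156 = \frac{12}{17}$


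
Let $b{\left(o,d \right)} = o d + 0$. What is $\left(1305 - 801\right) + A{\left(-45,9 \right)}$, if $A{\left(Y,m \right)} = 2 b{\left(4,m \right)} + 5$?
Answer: $581$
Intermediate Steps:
$b{\left(o,d \right)} = d o$ ($b{\left(o,d \right)} = d o + 0 = d o$)
$A{\left(Y,m \right)} = 5 + 8 m$ ($A{\left(Y,m \right)} = 2 m 4 + 5 = 2 \cdot 4 m + 5 = 8 m + 5 = 5 + 8 m$)
$\left(1305 - 801\right) + A{\left(-45,9 \right)} = \left(1305 - 801\right) + \left(5 + 8 \cdot 9\right) = 504 + \left(5 + 72\right) = 504 + 77 = 581$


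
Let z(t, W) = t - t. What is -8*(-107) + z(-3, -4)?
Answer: 856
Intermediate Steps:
z(t, W) = 0
-8*(-107) + z(-3, -4) = -8*(-107) + 0 = 856 + 0 = 856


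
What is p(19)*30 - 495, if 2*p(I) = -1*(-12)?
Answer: -315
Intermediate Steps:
p(I) = 6 (p(I) = (-1*(-12))/2 = (1/2)*12 = 6)
p(19)*30 - 495 = 6*30 - 495 = 180 - 495 = -315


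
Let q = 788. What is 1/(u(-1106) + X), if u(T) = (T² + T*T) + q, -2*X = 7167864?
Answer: -1/1136672 ≈ -8.7976e-7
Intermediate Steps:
X = -3583932 (X = -½*7167864 = -3583932)
u(T) = 788 + 2*T² (u(T) = (T² + T*T) + 788 = (T² + T²) + 788 = 2*T² + 788 = 788 + 2*T²)
1/(u(-1106) + X) = 1/((788 + 2*(-1106)²) - 3583932) = 1/((788 + 2*1223236) - 3583932) = 1/((788 + 2446472) - 3583932) = 1/(2447260 - 3583932) = 1/(-1136672) = -1/1136672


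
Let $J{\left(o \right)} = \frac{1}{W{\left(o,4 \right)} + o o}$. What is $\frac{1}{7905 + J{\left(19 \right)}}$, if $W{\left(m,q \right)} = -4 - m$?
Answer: $\frac{338}{2671891} \approx 0.0001265$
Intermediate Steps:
$J{\left(o \right)} = \frac{1}{-4 + o^{2} - o}$ ($J{\left(o \right)} = \frac{1}{\left(-4 - o\right) + o o} = \frac{1}{\left(-4 - o\right) + o^{2}} = \frac{1}{-4 + o^{2} - o}$)
$\frac{1}{7905 + J{\left(19 \right)}} = \frac{1}{7905 + \frac{1}{-4 + 19^{2} - 19}} = \frac{1}{7905 + \frac{1}{-4 + 361 - 19}} = \frac{1}{7905 + \frac{1}{338}} = \frac{1}{\frac{2671891}{338}} = \frac{338}{2671891}$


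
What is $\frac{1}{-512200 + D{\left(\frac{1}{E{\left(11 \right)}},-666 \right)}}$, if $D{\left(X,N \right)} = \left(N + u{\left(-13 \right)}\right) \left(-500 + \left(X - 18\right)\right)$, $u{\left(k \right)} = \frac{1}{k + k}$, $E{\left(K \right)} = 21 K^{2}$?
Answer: $- \frac{5082}{849671467} \approx -5.9811 \cdot 10^{-6}$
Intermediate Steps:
$u{\left(k \right)} = \frac{1}{2 k}$
$D{\left(X,N \right)} = \left(-518 + X\right) \left(- \frac{1}{26} + N\right)$ ($D{\left(X,N \right)} = \left(N + \frac{1}{2 \left(-13\right)}\right) \left(-500 + \left(X - 18\right)\right) = \left(N + \frac{1}{2} \left(- \frac{1}{13}\right)\right) \left(-500 + \left(X - 18\right)\right) = \left(N - \frac{1}{26}\right) \left(-500 + \left(-18 + X\right)\right) = \left(- \frac{1}{26} + N\right) \left(-518 + X\right) = \left(-518 + X\right) \left(- \frac{1}{26} + N\right)$)
$\frac{1}{-512200 + D{\left(\frac{1}{E{\left(11 \right)}},-666 \right)}} = \frac{1}{-512200 - \left(- \frac{4485103}{13} + \frac{17317}{66066}\right)} = \frac{1}{-512200 + \left(\frac{259}{13} + 344988 - \frac{1}{26 \cdot 21 \cdot 121} - \frac{666}{21 \cdot 121}\right)} = \frac{1}{-512200 + \left(\frac{259}{13} + 344988 - \frac{1}{26 \cdot 2541} - \frac{666}{2541}\right)} = \frac{1}{-512200 + \left(\frac{259}{13} + 344988 - \frac{1}{66066} - \frac{222}{847}\right)} = \frac{1}{-512200 + \frac{1753328933}{5082}} = \frac{1}{- \frac{849671467}{5082}} = - \frac{5082}{849671467}$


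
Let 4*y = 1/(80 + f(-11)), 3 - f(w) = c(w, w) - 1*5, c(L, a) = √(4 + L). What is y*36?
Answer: 792/7751 + 9*I*√7/7751 ≈ 0.10218 + 0.0030721*I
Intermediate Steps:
f(w) = 8 - √(4 + w) (f(w) = 3 - (√(4 + w) - 1*5) = 3 - (√(4 + w) - 5) = 3 - (-5 + √(4 + w)) = 3 + (5 - √(4 + w)) = 8 - √(4 + w))
y = 1/(4*(88 - I*√7)) (y = 1/(4*(80 + (8 - √(4 - 11)))) = 1/(4*(80 + (8 - √(-7)))) = 1/(4*(80 + (8 - I*√7))) = 1/(4*(88 - I*√7)) ≈ 0.0028383 + 8.5336e-5*I)
y*36 = (22/7751 + I*√7/31004)*36 = 792/7751 + 9*I*√7/7751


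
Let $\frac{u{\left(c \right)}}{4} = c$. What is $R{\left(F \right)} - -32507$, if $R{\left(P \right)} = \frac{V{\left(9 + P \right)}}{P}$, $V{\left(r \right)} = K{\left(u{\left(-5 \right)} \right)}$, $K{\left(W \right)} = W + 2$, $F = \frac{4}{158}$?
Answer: $31796$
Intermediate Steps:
$F = \frac{2}{79}$ ($F = 4 \cdot \frac{1}{158} = \frac{2}{79} \approx 0.025316$)
$u{\left(c \right)} = 4 c$
$K{\left(W \right)} = 2 + W$
$V{\left(r \right)} = -18$ ($V{\left(r \right)} = 2 + 4 \left(-5\right) = 2 - 20 = -18$)
$R{\left(P \right)} = - \frac{18}{P}$
$R{\left(F \right)} - -32507 = - \frac{18}{\frac{2}{79}} - -32507 = \left(-18\right) \frac{79}{2} + 32507 = -711 + 32507 = 31796$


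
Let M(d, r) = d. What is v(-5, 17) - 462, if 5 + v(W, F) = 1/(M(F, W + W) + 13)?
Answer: -14009/30 ≈ -466.97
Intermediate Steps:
v(W, F) = -5 + 1/(13 + F) (v(W, F) = -5 + 1/(F + 13) = -5 + 1/(13 + F))
v(-5, 17) - 462 = (-64 - 5*17)/(13 + 17) - 462 = (-64 - 85)/30 - 462 = (1/30)*(-149) - 462 = -149/30 - 462 = -14009/30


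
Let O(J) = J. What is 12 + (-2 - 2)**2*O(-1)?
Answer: -4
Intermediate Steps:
12 + (-2 - 2)**2*O(-1) = 12 + (-2 - 2)**2*(-1) = 12 + (-4)**2*(-1) = 12 + 16*(-1) = 12 - 16 = -4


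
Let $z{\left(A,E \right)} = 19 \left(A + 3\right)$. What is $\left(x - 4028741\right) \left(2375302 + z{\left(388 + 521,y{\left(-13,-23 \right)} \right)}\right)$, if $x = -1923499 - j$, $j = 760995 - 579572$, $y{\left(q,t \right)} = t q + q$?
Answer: $-14675586103690$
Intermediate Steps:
$y{\left(q,t \right)} = q + q t$ ($y{\left(q,t \right)} = q t + q = q + q t$)
$j = 181423$ ($j = 760995 - 579572 = 181423$)
$z{\left(A,E \right)} = 57 + 19 A$ ($z{\left(A,E \right)} = 19 \left(3 + A\right) = 57 + 19 A$)
$x = -2104922$ ($x = -1923499 - 181423 = -2104922$)
$\left(x - 4028741\right) \left(2375302 + z{\left(388 + 521,y{\left(-13,-23 \right)} \right)}\right) = \left(-2104922 - 4028741\right) \left(2375302 + \left(57 + 19 \left(388 + 521\right)\right)\right) = - 6133663 \left(2375302 + \left(57 + 19 \cdot 909\right)\right) = - 6133663 \left(2375302 + \left(57 + 17271\right)\right) = - 6133663 \left(2375302 + 17328\right) = \left(-6133663\right) 2392630 = -14675586103690$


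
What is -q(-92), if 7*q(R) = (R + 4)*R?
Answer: -8096/7 ≈ -1156.6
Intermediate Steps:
q(R) = R*(4 + R)/7 (q(R) = ((R + 4)*R)/7 = ((4 + R)*R)/7 = (R*(4 + R))/7 = R*(4 + R)/7)
-q(-92) = -(-92)*(4 - 92)/7 = -(-92)*(-88)/7 = -1*8096/7 = -8096/7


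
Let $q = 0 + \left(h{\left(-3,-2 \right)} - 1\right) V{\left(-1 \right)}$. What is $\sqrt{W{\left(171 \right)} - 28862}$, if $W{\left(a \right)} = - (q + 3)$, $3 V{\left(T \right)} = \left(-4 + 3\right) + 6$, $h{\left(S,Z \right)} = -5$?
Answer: $i \sqrt{28855} \approx 169.87 i$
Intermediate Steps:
$V{\left(T \right)} = \frac{5}{3}$ ($V{\left(T \right)} = \frac{\left(-4 + 3\right) + 6}{3} = \frac{-1 + 6}{3} = \frac{1}{3} \cdot 5 = \frac{5}{3}$)
$q = -10$ ($q = 0 + \left(-5 - 1\right) \frac{5}{3} = 0 - 10 = -10$)
$W{\left(a \right)} = 7$ ($W{\left(a \right)} = - (-10 + 3) = \left(-1\right) \left(-7\right) = 7$)
$\sqrt{W{\left(171 \right)} - 28862} = \sqrt{7 - 28862} = \sqrt{-28855} = i \sqrt{28855}$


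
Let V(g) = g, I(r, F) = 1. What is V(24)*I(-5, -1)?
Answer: 24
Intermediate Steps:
V(24)*I(-5, -1) = 24*1 = 24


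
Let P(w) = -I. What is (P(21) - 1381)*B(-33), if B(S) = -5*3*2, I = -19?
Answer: 40860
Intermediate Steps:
P(w) = 19 (P(w) = -1*(-19) = 19)
B(S) = -30 (B(S) = -15*2 = -30)
(P(21) - 1381)*B(-33) = (19 - 1381)*(-30) = -1362*(-30) = 40860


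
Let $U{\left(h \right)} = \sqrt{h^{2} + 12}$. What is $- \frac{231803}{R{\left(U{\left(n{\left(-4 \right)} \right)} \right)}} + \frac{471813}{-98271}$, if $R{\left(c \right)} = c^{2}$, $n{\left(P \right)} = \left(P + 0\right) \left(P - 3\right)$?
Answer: $- \frac{7718358587}{26074572} \approx -296.01$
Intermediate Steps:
$n{\left(P \right)} = P \left(-3 + P\right)$
$U{\left(h \right)} = \sqrt{12 + h^{2}}$
$- \frac{231803}{R{\left(U{\left(n{\left(-4 \right)} \right)} \right)}} + \frac{471813}{-98271} = - \frac{231803}{\left(\sqrt{12 + \left(- 4 \left(-3 - 4\right)\right)^{2}}\right)^{2}} + \frac{471813}{-98271} = - \frac{231803}{\left(\sqrt{12 + \left(\left(-4\right) \left(-7\right)\right)^{2}}\right)^{2}} + 471813 \left(- \frac{1}{98271}\right) = - \frac{231803}{\left(\sqrt{12 + 28^{2}}\right)^{2}} - \frac{157271}{32757} = - \frac{231803}{\left(\sqrt{12 + 784}\right)^{2}} - \frac{157271}{32757} = - \frac{231803}{\left(\sqrt{796}\right)^{2}} - \frac{157271}{32757} = - \frac{231803}{\left(2 \sqrt{199}\right)^{2}} - \frac{157271}{32757} = - \frac{231803}{796} - \frac{157271}{32757} = - \frac{7718358587}{26074572}$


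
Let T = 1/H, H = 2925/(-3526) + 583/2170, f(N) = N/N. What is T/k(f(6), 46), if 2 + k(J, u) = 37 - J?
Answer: -1912855/36478532 ≈ -0.052438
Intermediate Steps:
f(N) = 1
H = -1072898/1912855 (H = 2925*(-1/3526) + 583*(1/2170) = -2925/3526 + 583/2170 = -1072898/1912855 ≈ -0.56089)
k(J, u) = 35 - J (k(J, u) = -2 + (37 - J) = 35 - J)
T = -1912855/1072898 (T = 1/(-1072898/1912855) = -1912855/1072898 ≈ -1.7829)
T/k(f(6), 46) = -1912855/(1072898*(35 - 1*1)) = -1912855/(1072898*(35 - 1)) = -1912855/1072898/34 = -1912855/1072898*1/34 = -1912855/36478532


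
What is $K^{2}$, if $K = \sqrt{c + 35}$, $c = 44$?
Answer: $79$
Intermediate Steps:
$K = \sqrt{79}$ ($K = \sqrt{44 + 35} = \sqrt{79} \approx 8.8882$)
$K^{2} = \left(\sqrt{79}\right)^{2} = 79$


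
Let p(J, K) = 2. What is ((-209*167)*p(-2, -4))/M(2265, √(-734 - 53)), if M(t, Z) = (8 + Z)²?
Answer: -69806/(8 + I*√787)² ≈ 69.69 + 43.265*I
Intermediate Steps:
((-209*167)*p(-2, -4))/M(2265, √(-734 - 53)) = (-209*167*2)/((8 + √(-734 - 53))²) = (-34903*2)/((8 + √(-787))²) = -69806/(8 + I*√787)²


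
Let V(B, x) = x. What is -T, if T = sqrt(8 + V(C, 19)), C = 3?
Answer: -3*sqrt(3) ≈ -5.1962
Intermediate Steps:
T = 3*sqrt(3) (T = sqrt(8 + 19) = sqrt(27) = 3*sqrt(3) ≈ 5.1962)
-T = -3*sqrt(3)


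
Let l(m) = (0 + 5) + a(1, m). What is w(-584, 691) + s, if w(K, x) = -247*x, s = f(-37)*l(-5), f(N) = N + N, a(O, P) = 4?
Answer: -171343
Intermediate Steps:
f(N) = 2*N
l(m) = 9 (l(m) = (0 + 5) + 4 = 5 + 4 = 9)
s = -666 (s = (2*(-37))*9 = -74*9 = -666)
w(-584, 691) + s = -247*691 - 666 = -170677 - 666 = -171343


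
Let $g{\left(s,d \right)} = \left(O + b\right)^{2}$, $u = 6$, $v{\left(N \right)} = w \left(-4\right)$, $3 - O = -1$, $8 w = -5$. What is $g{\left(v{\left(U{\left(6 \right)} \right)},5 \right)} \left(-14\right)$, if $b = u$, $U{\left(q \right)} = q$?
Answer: $-1400$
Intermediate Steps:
$w = - \frac{5}{8}$ ($w = \frac{1}{8} \left(-5\right) = - \frac{5}{8} \approx -0.625$)
$O = 4$ ($O = 3 - -1 = 3 + 1 = 4$)
$v{\left(N \right)} = \frac{5}{2}$ ($v{\left(N \right)} = \left(- \frac{5}{8}\right) \left(-4\right) = \frac{5}{2}$)
$b = 6$
$g{\left(s,d \right)} = 100$ ($g{\left(s,d \right)} = \left(4 + 6\right)^{2} = 10^{2} = 100$)
$g{\left(v{\left(U{\left(6 \right)} \right)},5 \right)} \left(-14\right) = 100 \left(-14\right) = -1400$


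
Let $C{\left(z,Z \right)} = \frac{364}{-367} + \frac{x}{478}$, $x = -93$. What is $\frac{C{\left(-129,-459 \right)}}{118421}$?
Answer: $- \frac{208123}{20774122346} \approx -1.0018 \cdot 10^{-5}$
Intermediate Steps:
$C{\left(z,Z \right)} = - \frac{208123}{175426}$ ($C{\left(z,Z \right)} = \frac{364}{-367} - \frac{93}{478} = 364 \left(- \frac{1}{367}\right) - \frac{93}{478} = - \frac{364}{367} - \frac{93}{478} = - \frac{208123}{175426}$)
$\frac{C{\left(-129,-459 \right)}}{118421} = - \frac{208123}{175426 \cdot 118421} = \left(- \frac{208123}{175426}\right) \frac{1}{118421} = - \frac{208123}{20774122346}$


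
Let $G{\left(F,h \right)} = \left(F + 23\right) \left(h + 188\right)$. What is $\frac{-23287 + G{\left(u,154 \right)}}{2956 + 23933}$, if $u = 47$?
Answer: $\frac{653}{26889} \approx 0.024285$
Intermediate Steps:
$G{\left(F,h \right)} = \left(23 + F\right) \left(188 + h\right)$
$\frac{-23287 + G{\left(u,154 \right)}}{2956 + 23933} = \frac{-23287 + \left(4324 + 23 \cdot 154 + 188 \cdot 47 + 47 \cdot 154\right)}{2956 + 23933} = \frac{-23287 + \left(4324 + 3542 + 8836 + 7238\right)}{26889} = \left(-23287 + 23940\right) \frac{1}{26889} = 653 \cdot \frac{1}{26889} = \frac{653}{26889}$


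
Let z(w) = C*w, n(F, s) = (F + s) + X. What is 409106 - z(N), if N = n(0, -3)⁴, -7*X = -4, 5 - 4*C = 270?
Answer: 3951187089/9604 ≈ 4.1141e+5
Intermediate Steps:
C = -265/4 (C = 5/4 - ¼*270 = 5/4 - 135/2 = -265/4 ≈ -66.250)
X = 4/7 (X = -⅐*(-4) = 4/7 ≈ 0.57143)
n(F, s) = 4/7 + F + s (n(F, s) = (F + s) + 4/7 = 4/7 + F + s)
N = 83521/2401 (N = (4/7 + 0 - 3)⁴ = (-17/7)⁴ = 83521/2401 ≈ 34.786)
z(w) = -265*w/4
409106 - z(N) = 409106 - (-265)*83521/(4*2401) = 409106 - 1*(-22133065/9604) = 409106 + 22133065/9604 = 3951187089/9604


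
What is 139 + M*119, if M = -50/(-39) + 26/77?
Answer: 142319/429 ≈ 331.75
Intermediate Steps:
M = 4864/3003 (M = -50*(-1/39) + 26*(1/77) = 50/39 + 26/77 = 4864/3003 ≈ 1.6197)
139 + M*119 = 139 + (4864/3003)*119 = 139 + 82688/429 = 142319/429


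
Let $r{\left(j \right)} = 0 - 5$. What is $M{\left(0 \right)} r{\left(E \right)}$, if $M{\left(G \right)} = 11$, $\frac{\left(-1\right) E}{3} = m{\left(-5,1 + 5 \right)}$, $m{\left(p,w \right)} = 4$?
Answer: $-55$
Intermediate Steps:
$E = -12$ ($E = \left(-3\right) 4 = -12$)
$r{\left(j \right)} = -5$ ($r{\left(j \right)} = 0 - 5 = -5$)
$M{\left(0 \right)} r{\left(E \right)} = 11 \left(-5\right) = -55$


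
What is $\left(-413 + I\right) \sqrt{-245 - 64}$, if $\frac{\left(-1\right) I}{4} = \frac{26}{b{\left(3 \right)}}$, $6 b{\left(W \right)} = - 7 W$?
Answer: $- \frac{2683 i \sqrt{309}}{7} \approx - 6737.5 i$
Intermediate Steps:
$b{\left(W \right)} = - \frac{7 W}{6}$ ($b{\left(W \right)} = \frac{\left(-7\right) W}{6} = - \frac{7 W}{6}$)
$I = \frac{208}{7}$ ($I = - 4 \frac{26}{\left(- \frac{7}{6}\right) 3} = - 4 \frac{26}{- \frac{7}{2}} = - 4 \cdot 26 \left(- \frac{2}{7}\right) = \left(-4\right) \left(- \frac{52}{7}\right) = \frac{208}{7} \approx 29.714$)
$\left(-413 + I\right) \sqrt{-245 - 64} = \left(-413 + \frac{208}{7}\right) \sqrt{-245 - 64} = - \frac{2683 \sqrt{-309}}{7} = - \frac{2683 i \sqrt{309}}{7}$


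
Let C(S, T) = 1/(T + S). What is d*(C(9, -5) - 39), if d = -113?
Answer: 17515/4 ≈ 4378.8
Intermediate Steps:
C(S, T) = 1/(S + T)
d*(C(9, -5) - 39) = -113*(1/(9 - 5) - 39) = -113*(1/4 - 39) = -113*(¼ - 39) = -113*(-155/4) = 17515/4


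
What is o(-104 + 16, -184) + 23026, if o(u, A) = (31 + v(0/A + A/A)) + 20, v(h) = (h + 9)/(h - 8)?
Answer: 161529/7 ≈ 23076.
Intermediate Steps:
v(h) = (9 + h)/(-8 + h)
o(u, A) = 347/7 (o(u, A) = (31 + (9 + (0/A + A/A))/(-8 + (0/A + A/A))) + 20 = (31 + (9 + (0 + 1))/(-8 + (0 + 1))) + 20 = (31 + (9 + 1)/(-8 + 1)) + 20 = (31 + 10/(-7)) + 20 = (31 - ⅐*10) + 20 = (31 - 10/7) + 20 = 207/7 + 20 = 347/7)
o(-104 + 16, -184) + 23026 = 347/7 + 23026 = 161529/7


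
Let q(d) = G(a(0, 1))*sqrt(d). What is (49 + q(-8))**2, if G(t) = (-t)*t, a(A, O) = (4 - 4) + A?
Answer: 2401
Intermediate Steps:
a(A, O) = A (a(A, O) = 0 + A = A)
G(t) = -t**2
q(d) = 0 (q(d) = (-1*0**2)*sqrt(d) = (-1*0)*sqrt(d) = 0*sqrt(d) = 0)
(49 + q(-8))**2 = (49 + 0)**2 = 49**2 = 2401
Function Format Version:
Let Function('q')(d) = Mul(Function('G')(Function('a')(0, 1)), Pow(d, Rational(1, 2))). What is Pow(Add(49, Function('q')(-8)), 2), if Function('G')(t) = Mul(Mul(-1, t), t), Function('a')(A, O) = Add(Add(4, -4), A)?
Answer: 2401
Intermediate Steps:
Function('a')(A, O) = A (Function('a')(A, O) = Add(0, A) = A)
Function('G')(t) = Mul(-1, Pow(t, 2))
Function('q')(d) = 0 (Function('q')(d) = Mul(Mul(-1, Pow(0, 2)), Pow(d, Rational(1, 2))) = Mul(Mul(-1, 0), Pow(d, Rational(1, 2))) = Mul(0, Pow(d, Rational(1, 2))) = 0)
Pow(Add(49, Function('q')(-8)), 2) = Pow(Add(49, 0), 2) = Pow(49, 2) = 2401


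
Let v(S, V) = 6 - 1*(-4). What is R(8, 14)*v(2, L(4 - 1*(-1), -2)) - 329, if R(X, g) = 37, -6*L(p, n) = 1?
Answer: 41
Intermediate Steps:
L(p, n) = -⅙ (L(p, n) = -⅙*1 = -⅙)
v(S, V) = 10 (v(S, V) = 6 + 4 = 10)
R(8, 14)*v(2, L(4 - 1*(-1), -2)) - 329 = 37*10 - 329 = 370 - 329 = 41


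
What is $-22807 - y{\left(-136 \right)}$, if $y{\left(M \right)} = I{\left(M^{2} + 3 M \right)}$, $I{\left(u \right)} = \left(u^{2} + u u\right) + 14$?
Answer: $-654374309$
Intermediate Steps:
$I{\left(u \right)} = 14 + 2 u^{2}$ ($I{\left(u \right)} = \left(u^{2} + u^{2}\right) + 14 = 2 u^{2} + 14 = 14 + 2 u^{2}$)
$y{\left(M \right)} = 14 + 2 \left(M^{2} + 3 M\right)^{2}$
$-22807 - y{\left(-136 \right)} = -22807 - \left(14 + 2 \left(-136\right)^{2} \left(3 - 136\right)^{2}\right) = -22807 - \left(14 + 2 \cdot 18496 \left(-133\right)^{2}\right) = -22807 - \left(14 + 2 \cdot 18496 \cdot 17689\right) = -22807 - \left(14 + 654351488\right) = -22807 - 654351502 = -654374309$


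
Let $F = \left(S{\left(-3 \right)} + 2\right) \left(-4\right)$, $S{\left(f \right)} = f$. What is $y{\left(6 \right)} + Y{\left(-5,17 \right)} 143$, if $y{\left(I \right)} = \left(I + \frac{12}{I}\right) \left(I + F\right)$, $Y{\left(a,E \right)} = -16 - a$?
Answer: $-1493$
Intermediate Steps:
$F = 4$ ($F = \left(-3 + 2\right) \left(-4\right) = \left(-1\right) \left(-4\right) = 4$)
$y{\left(I \right)} = \left(4 + I\right) \left(I + \frac{12}{I}\right)$ ($y{\left(I \right)} = \left(I + \frac{12}{I}\right) \left(I + 4\right) = \left(I + \frac{12}{I}\right) \left(4 + I\right) = \left(4 + I\right) \left(I + \frac{12}{I}\right)$)
$y{\left(6 \right)} + Y{\left(-5,17 \right)} 143 = \left(12 + 6^{2} + 4 \cdot 6 + \frac{48}{6}\right) + \left(-16 - -5\right) 143 = \left(12 + 36 + 24 + 48 \cdot \frac{1}{6}\right) + \left(-16 + 5\right) 143 = \left(12 + 36 + 24 + 8\right) - 1573 = 80 - 1573 = -1493$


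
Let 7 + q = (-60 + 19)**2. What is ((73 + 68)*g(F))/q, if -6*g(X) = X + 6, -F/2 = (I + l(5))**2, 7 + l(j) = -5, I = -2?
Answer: 9071/1674 ≈ 5.4188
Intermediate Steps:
l(j) = -12 (l(j) = -7 - 5 = -12)
F = -392 (F = -2*(-2 - 12)**2 = -2*(-14)**2 = -2*196 = -392)
g(X) = -1 - X/6 (g(X) = -(X + 6)/6 = -(6 + X)/6 = -1 - X/6)
q = 1674 (q = -7 + (-60 + 19)**2 = -7 + (-41)**2 = -7 + 1681 = 1674)
((73 + 68)*g(F))/q = ((73 + 68)*(-1 - 1/6*(-392)))/1674 = (141*(-1 + 196/3))*(1/1674) = (141*(193/3))*(1/1674) = 9071*(1/1674) = 9071/1674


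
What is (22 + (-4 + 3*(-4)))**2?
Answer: 36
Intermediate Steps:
(22 + (-4 + 3*(-4)))**2 = (22 + (-4 - 12))**2 = (22 - 16)**2 = 6**2 = 36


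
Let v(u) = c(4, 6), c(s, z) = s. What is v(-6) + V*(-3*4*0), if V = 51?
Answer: 4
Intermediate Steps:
v(u) = 4
v(-6) + V*(-3*4*0) = 4 + 51*(-3*4*0) = 4 + 51*(-12*0) = 4 + 51*0 = 4 + 0 = 4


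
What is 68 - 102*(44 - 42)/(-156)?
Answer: 901/13 ≈ 69.308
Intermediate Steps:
68 - 102*(44 - 42)/(-156) = 68 - 204*(-1)/156 = 68 - 102*(-1/78) = 68 + 17/13 = 901/13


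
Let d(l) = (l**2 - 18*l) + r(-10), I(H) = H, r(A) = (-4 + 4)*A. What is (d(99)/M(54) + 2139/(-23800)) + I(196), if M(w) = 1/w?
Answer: 10310681461/23800 ≈ 4.3322e+5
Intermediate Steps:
r(A) = 0 (r(A) = 0*A = 0)
d(l) = l**2 - 18*l (d(l) = (l**2 - 18*l) + 0 = l**2 - 18*l)
(d(99)/M(54) + 2139/(-23800)) + I(196) = ((99*(-18 + 99))/(1/54) + 2139/(-23800)) + 196 = ((99*81)/(1/54) + 2139*(-1/23800)) + 196 = (8019*54 - 2139/23800) + 196 = (433026 - 2139/23800) + 196 = 10306016661/23800 + 196 = 10310681461/23800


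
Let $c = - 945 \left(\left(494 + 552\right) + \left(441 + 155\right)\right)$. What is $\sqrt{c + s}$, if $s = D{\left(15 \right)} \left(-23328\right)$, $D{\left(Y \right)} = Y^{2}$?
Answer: $3 i \sqrt{755610} \approx 2607.8 i$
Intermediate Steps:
$s = -5248800$ ($s = 15^{2} \left(-23328\right) = 225 \left(-23328\right) = -5248800$)
$c = -1551690$ ($c = - 945 \left(1046 + 596\right) = \left(-945\right) 1642 = -1551690$)
$\sqrt{c + s} = \sqrt{-1551690 - 5248800} = \sqrt{-6800490} = 3 i \sqrt{755610}$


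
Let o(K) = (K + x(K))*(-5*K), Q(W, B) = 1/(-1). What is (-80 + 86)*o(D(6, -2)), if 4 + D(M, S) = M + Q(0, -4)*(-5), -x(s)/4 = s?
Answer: 4410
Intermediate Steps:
x(s) = -4*s
Q(W, B) = -1
D(M, S) = 1 + M (D(M, S) = -4 + (M - 1*(-5)) = -4 + (M + 5) = -4 + (5 + M) = 1 + M)
o(K) = 15*K² (o(K) = (K - 4*K)*(-5*K) = (-3*K)*(-5*K) = 15*K²)
(-80 + 86)*o(D(6, -2)) = (-80 + 86)*(15*(1 + 6)²) = 6*(15*7²) = 6*(15*49) = 6*735 = 4410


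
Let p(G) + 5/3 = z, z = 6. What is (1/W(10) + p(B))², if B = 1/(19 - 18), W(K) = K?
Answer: 17689/900 ≈ 19.654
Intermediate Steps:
B = 1 (B = 1/1 = 1)
p(G) = 13/3 (p(G) = -5/3 + 6 = 13/3)
(1/W(10) + p(B))² = (1/10 + 13/3)² = (⅒ + 13/3)² = (133/30)² = 17689/900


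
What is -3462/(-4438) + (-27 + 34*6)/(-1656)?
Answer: 824591/1224888 ≈ 0.67320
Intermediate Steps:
-3462/(-4438) + (-27 + 34*6)/(-1656) = -3462*(-1/4438) + (-27 + 204)*(-1/1656) = 1731/2219 + 177*(-1/1656) = 1731/2219 - 59/552 = 824591/1224888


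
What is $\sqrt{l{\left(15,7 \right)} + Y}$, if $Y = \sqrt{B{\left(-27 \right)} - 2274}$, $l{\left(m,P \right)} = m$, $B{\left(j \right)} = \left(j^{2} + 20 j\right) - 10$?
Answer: $\sqrt{15 + i \sqrt{2095}} \approx 5.6199 + 4.0722 i$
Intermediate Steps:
$B{\left(j \right)} = -10 + j^{2} + 20 j$
$Y = i \sqrt{2095}$ ($Y = \sqrt{\left(-10 + \left(-27\right)^{2} + 20 \left(-27\right)\right) - 2274} = \sqrt{\left(-10 + 729 - 540\right) - 2274} = \sqrt{179 - 2274} = \sqrt{-2095} = i \sqrt{2095} \approx 45.771 i$)
$\sqrt{l{\left(15,7 \right)} + Y} = \sqrt{15 + i \sqrt{2095}}$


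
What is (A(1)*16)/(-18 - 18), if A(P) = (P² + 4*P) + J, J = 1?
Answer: -8/3 ≈ -2.6667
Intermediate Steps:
A(P) = 1 + P² + 4*P (A(P) = (P² + 4*P) + 1 = 1 + P² + 4*P)
(A(1)*16)/(-18 - 18) = ((1 + 1² + 4*1)*16)/(-18 - 18) = ((1 + 1 + 4)*16)/(-36) = (6*16)*(-1/36) = 96*(-1/36) = -8/3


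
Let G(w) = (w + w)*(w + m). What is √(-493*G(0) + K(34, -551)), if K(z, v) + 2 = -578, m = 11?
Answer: 2*I*√145 ≈ 24.083*I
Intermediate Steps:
K(z, v) = -580 (K(z, v) = -2 - 578 = -580)
G(w) = 2*w*(11 + w) (G(w) = (w + w)*(w + 11) = (2*w)*(11 + w) = 2*w*(11 + w))
√(-493*G(0) + K(34, -551)) = √(-986*0*(11 + 0) - 580) = √(-986*0*11 - 580) = √(-493*0 - 580) = √(0 - 580) = √(-580) = 2*I*√145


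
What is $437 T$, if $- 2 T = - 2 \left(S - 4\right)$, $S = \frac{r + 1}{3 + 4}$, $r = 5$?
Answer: $- \frac{9614}{7} \approx -1373.4$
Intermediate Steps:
$S = \frac{6}{7}$ ($S = \frac{5 + 1}{3 + 4} = \frac{6}{7} \approx 0.85714$)
$T = - \frac{22}{7}$ ($T = - \frac{\left(-2\right) \left(\frac{6}{7} - 4\right)}{2} = - \frac{\left(-2\right) \left(- \frac{22}{7}\right)}{2} = \left(- \frac{1}{2}\right) \frac{44}{7} = - \frac{22}{7} \approx -3.1429$)
$437 T = 437 \left(- \frac{22}{7}\right) = - \frac{9614}{7}$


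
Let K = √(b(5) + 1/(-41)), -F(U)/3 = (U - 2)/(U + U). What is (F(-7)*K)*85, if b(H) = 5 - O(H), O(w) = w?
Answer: -2295*I*√41/574 ≈ -25.601*I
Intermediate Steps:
F(U) = -3*(-2 + U)/(2*U) (F(U) = -3*(U - 2)/(U + U) = -3*(-2 + U)/(2*U))
b(H) = 5 - H
K = I*√41/41 (K = √((5 - 1*5) + 1/(-41)) = √((5 - 5) - 1/41) = √(0 - 1/41) = √(-1/41) = I*√41/41 ≈ 0.15617*I)
(F(-7)*K)*85 = ((-3/2 + 3/(-7))*(I*√41/41))*85 = ((-3/2 + 3*(-⅐))*(I*√41/41))*85 = ((-3/2 - 3/7)*(I*√41/41))*85 = -27*I*√41/574*85 = -2295*I*√41/574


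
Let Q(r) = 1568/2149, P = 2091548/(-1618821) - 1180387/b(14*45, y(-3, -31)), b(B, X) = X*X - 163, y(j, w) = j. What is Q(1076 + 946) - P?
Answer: -586471698908629/76534619238 ≈ -7662.8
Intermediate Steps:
b(B, X) = -163 + X**2 (b(B, X) = X**2 - 163 = -163 + X**2)
P = 1910513165335/249298434 (P = 2091548/(-1618821) - 1180387/(-163 + (-3)**2) = 2091548*(-1/1618821) - 1180387/(-163 + 9) = -2091548/1618821 - 1180387/(-154) = -2091548/1618821 - 1180387*(-1/154) = -2091548/1618821 + 1180387/154 = 1910513165335/249298434 ≈ 7663.6)
Q(r) = 224/307 (Q(r) = 1568*(1/2149) = 224/307)
Q(1076 + 946) - P = 224/307 - 1*1910513165335/249298434 = 224/307 - 1910513165335/249298434 = -586471698908629/76534619238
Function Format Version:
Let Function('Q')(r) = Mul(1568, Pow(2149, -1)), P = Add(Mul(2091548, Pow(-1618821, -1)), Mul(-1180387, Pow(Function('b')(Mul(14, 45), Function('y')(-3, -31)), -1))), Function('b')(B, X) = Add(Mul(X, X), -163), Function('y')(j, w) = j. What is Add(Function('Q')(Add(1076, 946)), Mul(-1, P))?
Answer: Rational(-586471698908629, 76534619238) ≈ -7662.8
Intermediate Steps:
Function('b')(B, X) = Add(-163, Pow(X, 2)) (Function('b')(B, X) = Add(Pow(X, 2), -163) = Add(-163, Pow(X, 2)))
P = Rational(1910513165335, 249298434) (P = Add(Mul(2091548, Pow(-1618821, -1)), Mul(-1180387, Pow(Add(-163, Pow(-3, 2)), -1))) = Add(Mul(2091548, Rational(-1, 1618821)), Mul(-1180387, Pow(Add(-163, 9), -1))) = Add(Rational(-2091548, 1618821), Mul(-1180387, Pow(-154, -1))) = Add(Rational(-2091548, 1618821), Mul(-1180387, Rational(-1, 154))) = Add(Rational(-2091548, 1618821), Rational(1180387, 154)) = Rational(1910513165335, 249298434) ≈ 7663.6)
Function('Q')(r) = Rational(224, 307) (Function('Q')(r) = Mul(1568, Rational(1, 2149)) = Rational(224, 307))
Add(Function('Q')(Add(1076, 946)), Mul(-1, P)) = Add(Rational(224, 307), Mul(-1, Rational(1910513165335, 249298434))) = Add(Rational(224, 307), Rational(-1910513165335, 249298434)) = Rational(-586471698908629, 76534619238)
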